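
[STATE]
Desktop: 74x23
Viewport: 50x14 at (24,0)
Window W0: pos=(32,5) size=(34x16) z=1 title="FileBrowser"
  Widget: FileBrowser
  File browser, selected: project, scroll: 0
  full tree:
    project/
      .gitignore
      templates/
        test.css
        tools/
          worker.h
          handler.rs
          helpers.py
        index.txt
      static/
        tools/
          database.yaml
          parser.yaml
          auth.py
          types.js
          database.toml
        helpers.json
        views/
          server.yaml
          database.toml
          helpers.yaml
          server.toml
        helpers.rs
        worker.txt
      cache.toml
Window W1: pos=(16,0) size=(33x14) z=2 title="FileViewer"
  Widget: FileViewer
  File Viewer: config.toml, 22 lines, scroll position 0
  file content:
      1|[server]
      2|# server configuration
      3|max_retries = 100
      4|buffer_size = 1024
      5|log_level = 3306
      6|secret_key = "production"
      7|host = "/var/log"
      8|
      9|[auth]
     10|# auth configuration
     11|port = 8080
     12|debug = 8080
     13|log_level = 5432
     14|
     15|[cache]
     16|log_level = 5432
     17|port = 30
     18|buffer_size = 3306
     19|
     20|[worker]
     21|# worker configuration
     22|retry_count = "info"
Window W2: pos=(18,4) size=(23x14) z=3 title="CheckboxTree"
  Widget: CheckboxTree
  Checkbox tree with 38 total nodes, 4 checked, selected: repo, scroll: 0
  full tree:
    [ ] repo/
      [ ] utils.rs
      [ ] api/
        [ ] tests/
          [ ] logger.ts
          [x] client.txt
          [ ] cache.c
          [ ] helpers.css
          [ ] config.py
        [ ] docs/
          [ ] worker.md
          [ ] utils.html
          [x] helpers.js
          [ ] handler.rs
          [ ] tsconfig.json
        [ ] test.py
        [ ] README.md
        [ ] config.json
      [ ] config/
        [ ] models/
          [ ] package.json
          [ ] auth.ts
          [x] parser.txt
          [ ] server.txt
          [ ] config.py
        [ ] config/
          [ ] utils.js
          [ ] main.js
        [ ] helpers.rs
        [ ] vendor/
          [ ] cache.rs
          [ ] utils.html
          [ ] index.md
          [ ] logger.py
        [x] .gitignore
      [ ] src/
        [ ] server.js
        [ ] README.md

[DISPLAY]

━━━━━━━━━━━━━━━━━━━━━━━━┓                         
ewer                    ┃                         
────────────────────────┨                         
]                      ▲┃                         
━━━━━━━━━━━━━━━━┓      █┃                         
kboxTree        ┃      ░┃━━━━━━━━━━━━━━━━┓        
────────────────┨      ░┃                ┃        
repo/           ┃      ░┃────────────────┨        
] utils.rs      ┃"     ░┃                ┃        
] api/          ┃      ░┃                ┃        
[-] tests/      ┃      ░┃s/              ┃        
  [ ] logger.ts ┃      ░┃                ┃        
  [x] client.txt┃      ▼┃                ┃        
  [ ] cache.c   ┃━━━━━━━┛                ┃        


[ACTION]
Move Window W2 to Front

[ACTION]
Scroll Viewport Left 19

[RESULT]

           ┏━━━━━━━━━━━━━━━━━━━━━━━━━━━━━━━┓      
           ┃ FileViewer                    ┃      
           ┠───────────────────────────────┨      
           ┃[server]                      ▲┃      
           ┃#┏━━━━━━━━━━━━━━━━━━━━━┓      █┃      
           ┃m┃ CheckboxTree        ┃      ░┃━━━━━━
           ┃b┠─────────────────────┨      ░┃      
           ┃l┃>[-] repo/           ┃      ░┃──────
           ┃s┃   [ ] utils.rs      ┃"     ░┃      
           ┃h┃   [-] api/          ┃      ░┃      
           ┃ ┃     [-] tests/      ┃      ░┃s/    
           ┃[┃       [ ] logger.ts ┃      ░┃      
           ┃#┃       [x] client.txt┃      ▼┃      
           ┗━┃       [ ] cache.c   ┃━━━━━━━┛      


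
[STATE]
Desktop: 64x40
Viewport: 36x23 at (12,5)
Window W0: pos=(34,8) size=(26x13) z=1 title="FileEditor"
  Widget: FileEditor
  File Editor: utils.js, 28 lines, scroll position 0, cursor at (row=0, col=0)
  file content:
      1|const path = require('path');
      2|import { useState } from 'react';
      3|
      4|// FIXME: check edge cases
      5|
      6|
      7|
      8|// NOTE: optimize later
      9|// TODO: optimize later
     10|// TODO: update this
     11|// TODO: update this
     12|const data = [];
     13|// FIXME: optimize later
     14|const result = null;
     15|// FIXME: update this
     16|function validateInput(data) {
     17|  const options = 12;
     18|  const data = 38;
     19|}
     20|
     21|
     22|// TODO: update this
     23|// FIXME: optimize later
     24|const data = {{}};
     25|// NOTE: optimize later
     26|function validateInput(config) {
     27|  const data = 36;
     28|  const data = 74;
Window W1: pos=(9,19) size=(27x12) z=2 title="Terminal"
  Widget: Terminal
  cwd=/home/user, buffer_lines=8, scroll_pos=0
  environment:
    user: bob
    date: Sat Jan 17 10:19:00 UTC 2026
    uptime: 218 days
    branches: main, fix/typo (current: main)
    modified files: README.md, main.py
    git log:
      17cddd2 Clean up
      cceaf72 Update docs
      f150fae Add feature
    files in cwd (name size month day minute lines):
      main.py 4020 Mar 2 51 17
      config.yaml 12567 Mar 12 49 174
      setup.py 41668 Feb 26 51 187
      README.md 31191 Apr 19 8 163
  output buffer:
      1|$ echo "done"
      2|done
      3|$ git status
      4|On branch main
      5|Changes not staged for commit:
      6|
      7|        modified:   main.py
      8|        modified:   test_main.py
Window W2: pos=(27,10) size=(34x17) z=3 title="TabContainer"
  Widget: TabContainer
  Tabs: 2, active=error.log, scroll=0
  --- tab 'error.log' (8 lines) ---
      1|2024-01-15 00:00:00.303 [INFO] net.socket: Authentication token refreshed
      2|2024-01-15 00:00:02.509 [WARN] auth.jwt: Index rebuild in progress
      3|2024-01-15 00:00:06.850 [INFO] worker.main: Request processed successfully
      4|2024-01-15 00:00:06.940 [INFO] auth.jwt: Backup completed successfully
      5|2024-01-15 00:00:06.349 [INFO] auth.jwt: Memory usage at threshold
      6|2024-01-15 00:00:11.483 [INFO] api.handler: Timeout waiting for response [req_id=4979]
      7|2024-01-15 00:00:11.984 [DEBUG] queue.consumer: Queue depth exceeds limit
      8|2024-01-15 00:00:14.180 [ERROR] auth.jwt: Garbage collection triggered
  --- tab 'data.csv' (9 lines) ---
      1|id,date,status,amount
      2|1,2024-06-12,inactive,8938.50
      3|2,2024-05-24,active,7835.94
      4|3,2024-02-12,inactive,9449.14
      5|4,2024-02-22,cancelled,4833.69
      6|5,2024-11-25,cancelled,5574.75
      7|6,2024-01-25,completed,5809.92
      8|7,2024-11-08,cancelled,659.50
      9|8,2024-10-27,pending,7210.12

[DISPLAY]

                                    
                                    
                                    
                      ┏━━━━━━━━━━━━━
                      ┃ FileEditor  
               ┏━━━━━━━━━━━━━━━━━━━━
               ┃ TabContainer       
               ┠────────────────────
               ┃[error.log]│ data.cs
               ┃────────────────────
               ┃2024-01-15 00:00:00.
               ┃2024-01-15 00:00:02.
               ┃2024-01-15 00:00:06.
               ┃2024-01-15 00:00:06.
━━━━━━━━━━━━━━━┃2024-01-15 00:00:06.
erminal        ┃2024-01-15 00:00:11.
───────────────┃2024-01-15 00:00:11.
echo "done"    ┃2024-01-15 00:00:14.
ne             ┃                    
git status     ┃                    
 branch main   ┃                    
anges not stage┗━━━━━━━━━━━━━━━━━━━━
                       ┃            


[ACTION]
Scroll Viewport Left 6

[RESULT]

                                    
                                    
                                    
                            ┏━━━━━━━
                            ┃ FileEd
                     ┏━━━━━━━━━━━━━━
                     ┃ TabContainer 
                     ┠──────────────
                     ┃[error.log]│ d
                     ┃──────────────
                     ┃2024-01-15 00:
                     ┃2024-01-15 00:
                     ┃2024-01-15 00:
                     ┃2024-01-15 00:
   ┏━━━━━━━━━━━━━━━━━┃2024-01-15 00:
   ┃ Terminal        ┃2024-01-15 00:
   ┠─────────────────┃2024-01-15 00:
   ┃$ echo "done"    ┃2024-01-15 00:
   ┃done             ┃              
   ┃$ git status     ┃              
   ┃On branch main   ┃              
   ┃Changes not stage┗━━━━━━━━━━━━━━
   ┃                         ┃      


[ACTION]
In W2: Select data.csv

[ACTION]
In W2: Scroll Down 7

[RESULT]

                                    
                                    
                                    
                            ┏━━━━━━━
                            ┃ FileEd
                     ┏━━━━━━━━━━━━━━
                     ┃ TabContainer 
                     ┠──────────────
                     ┃ error.log │[d
                     ┃──────────────
                     ┃7,2024-11-08,c
                     ┃8,2024-10-27,p
                     ┃              
                     ┃              
   ┏━━━━━━━━━━━━━━━━━┃              
   ┃ Terminal        ┃              
   ┠─────────────────┃              
   ┃$ echo "done"    ┃              
   ┃done             ┃              
   ┃$ git status     ┃              
   ┃On branch main   ┃              
   ┃Changes not stage┗━━━━━━━━━━━━━━
   ┃                         ┃      


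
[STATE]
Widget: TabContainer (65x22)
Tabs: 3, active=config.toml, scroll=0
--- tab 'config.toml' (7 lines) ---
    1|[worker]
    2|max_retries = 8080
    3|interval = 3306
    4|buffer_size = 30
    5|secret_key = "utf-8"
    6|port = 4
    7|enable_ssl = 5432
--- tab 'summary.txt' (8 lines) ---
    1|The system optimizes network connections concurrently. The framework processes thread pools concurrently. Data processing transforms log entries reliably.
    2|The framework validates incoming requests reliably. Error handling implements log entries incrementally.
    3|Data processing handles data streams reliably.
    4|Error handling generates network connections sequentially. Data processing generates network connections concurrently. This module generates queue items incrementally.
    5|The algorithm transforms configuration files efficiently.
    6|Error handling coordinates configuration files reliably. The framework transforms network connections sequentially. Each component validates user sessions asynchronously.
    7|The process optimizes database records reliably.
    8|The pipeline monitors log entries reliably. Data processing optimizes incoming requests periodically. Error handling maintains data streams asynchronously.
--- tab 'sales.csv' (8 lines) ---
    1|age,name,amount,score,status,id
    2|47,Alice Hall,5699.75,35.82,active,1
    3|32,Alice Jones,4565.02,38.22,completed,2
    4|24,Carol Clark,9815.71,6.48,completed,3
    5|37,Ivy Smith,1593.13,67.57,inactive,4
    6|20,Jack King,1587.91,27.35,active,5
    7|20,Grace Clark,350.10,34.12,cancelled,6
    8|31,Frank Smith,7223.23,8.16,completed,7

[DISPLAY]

[config.toml]│ summary.txt │ sales.csv                           
─────────────────────────────────────────────────────────────────
[worker]                                                         
max_retries = 8080                                               
interval = 3306                                                  
buffer_size = 30                                                 
secret_key = "utf-8"                                             
port = 4                                                         
enable_ssl = 5432                                                
                                                                 
                                                                 
                                                                 
                                                                 
                                                                 
                                                                 
                                                                 
                                                                 
                                                                 
                                                                 
                                                                 
                                                                 
                                                                 


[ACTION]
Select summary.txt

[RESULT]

 config.toml │[summary.txt]│ sales.csv                           
─────────────────────────────────────────────────────────────────
The system optimizes network connections concurrently. The framew
The framework validates incoming requests reliably. Error handlin
Data processing handles data streams reliably.                   
Error handling generates network connections sequentially. Data p
The algorithm transforms configuration files efficiently.        
Error handling coordinates configuration files reliably. The fram
The process optimizes database records reliably.                 
The pipeline monitors log entries reliably. Data processing optim
                                                                 
                                                                 
                                                                 
                                                                 
                                                                 
                                                                 
                                                                 
                                                                 
                                                                 
                                                                 
                                                                 
                                                                 


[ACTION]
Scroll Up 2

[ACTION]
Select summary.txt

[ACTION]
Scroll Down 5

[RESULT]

 config.toml │[summary.txt]│ sales.csv                           
─────────────────────────────────────────────────────────────────
Error handling coordinates configuration files reliably. The fram
The process optimizes database records reliably.                 
The pipeline monitors log entries reliably. Data processing optim
                                                                 
                                                                 
                                                                 
                                                                 
                                                                 
                                                                 
                                                                 
                                                                 
                                                                 
                                                                 
                                                                 
                                                                 
                                                                 
                                                                 
                                                                 
                                                                 
                                                                 


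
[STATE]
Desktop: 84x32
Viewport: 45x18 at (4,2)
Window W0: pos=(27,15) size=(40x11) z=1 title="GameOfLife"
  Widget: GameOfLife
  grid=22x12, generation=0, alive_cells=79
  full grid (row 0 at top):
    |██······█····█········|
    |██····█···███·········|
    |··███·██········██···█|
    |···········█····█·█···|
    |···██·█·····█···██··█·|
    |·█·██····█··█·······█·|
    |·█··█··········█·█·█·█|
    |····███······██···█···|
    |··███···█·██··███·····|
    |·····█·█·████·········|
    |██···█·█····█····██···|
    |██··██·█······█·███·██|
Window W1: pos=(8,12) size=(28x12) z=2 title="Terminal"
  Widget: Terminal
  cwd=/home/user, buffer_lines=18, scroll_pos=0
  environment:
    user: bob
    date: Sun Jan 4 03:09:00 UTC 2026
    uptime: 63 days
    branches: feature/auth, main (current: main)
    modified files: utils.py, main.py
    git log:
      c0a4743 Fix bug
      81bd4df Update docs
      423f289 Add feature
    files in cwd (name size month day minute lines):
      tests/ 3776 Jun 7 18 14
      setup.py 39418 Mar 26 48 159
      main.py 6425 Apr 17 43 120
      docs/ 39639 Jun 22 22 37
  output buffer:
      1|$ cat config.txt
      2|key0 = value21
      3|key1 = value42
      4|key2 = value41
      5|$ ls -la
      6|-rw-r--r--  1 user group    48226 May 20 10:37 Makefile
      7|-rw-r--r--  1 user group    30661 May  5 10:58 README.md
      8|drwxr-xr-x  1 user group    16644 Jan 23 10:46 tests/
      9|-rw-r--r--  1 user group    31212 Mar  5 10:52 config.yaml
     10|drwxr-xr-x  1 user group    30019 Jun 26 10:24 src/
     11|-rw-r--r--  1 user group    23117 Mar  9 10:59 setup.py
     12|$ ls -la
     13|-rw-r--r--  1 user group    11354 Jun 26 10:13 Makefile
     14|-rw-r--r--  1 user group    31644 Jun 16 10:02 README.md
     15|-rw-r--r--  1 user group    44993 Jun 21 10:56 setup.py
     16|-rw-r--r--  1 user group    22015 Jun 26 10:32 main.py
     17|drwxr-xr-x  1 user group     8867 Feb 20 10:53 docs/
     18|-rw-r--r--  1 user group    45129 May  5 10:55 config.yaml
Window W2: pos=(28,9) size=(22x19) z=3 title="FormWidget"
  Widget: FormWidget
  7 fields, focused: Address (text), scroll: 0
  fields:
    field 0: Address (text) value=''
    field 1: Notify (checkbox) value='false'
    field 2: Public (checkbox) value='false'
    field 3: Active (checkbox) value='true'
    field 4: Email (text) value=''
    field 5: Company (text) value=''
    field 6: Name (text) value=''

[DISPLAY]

                                             
                                             
                                             
                                             
                                             
                                             
                                             
                        ┏━━━━━━━━━━━━━━━━━━━━
                        ┃ FormWidget         
                        ┠────────────────────
    ┏━━━━━━━━━━━━━━━━━━━┃> Address:    [    ]
    ┃ Terminal          ┃  Notify:     [ ]   
    ┠───────────────────┃  Public:     [ ]   
    ┃$ cat config.txt   ┃  Active:     [x]   
    ┃key0 = value21     ┃  Email:      [    ]
    ┃key1 = value42     ┃  Company:    [    ]
    ┃key2 = value41     ┃  Name:       [    ]
    ┃$ ls -la           ┃                    


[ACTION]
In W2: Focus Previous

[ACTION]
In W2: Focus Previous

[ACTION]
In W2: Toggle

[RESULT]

                                             
                                             
                                             
                                             
                                             
                                             
                                             
                        ┏━━━━━━━━━━━━━━━━━━━━
                        ┃ FormWidget         
                        ┠────────────────────
    ┏━━━━━━━━━━━━━━━━━━━┃  Address:    [    ]
    ┃ Terminal          ┃  Notify:     [ ]   
    ┠───────────────────┃  Public:     [ ]   
    ┃$ cat config.txt   ┃  Active:     [x]   
    ┃key0 = value21     ┃  Email:      [    ]
    ┃key1 = value42     ┃> Company:    [    ]
    ┃key2 = value41     ┃  Name:       [    ]
    ┃$ ls -la           ┃                    


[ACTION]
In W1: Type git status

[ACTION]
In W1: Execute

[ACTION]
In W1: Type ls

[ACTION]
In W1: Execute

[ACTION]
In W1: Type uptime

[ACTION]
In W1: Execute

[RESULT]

                                             
                                             
                                             
                                             
                                             
                                             
                                             
                        ┏━━━━━━━━━━━━━━━━━━━━
                        ┃ FormWidget         
                        ┠────────────────────
    ┏━━━━━━━━━━━━━━━━━━━┃  Address:    [    ]
    ┃ Terminal          ┃  Notify:     [ ]   
    ┠───────────────────┃  Public:     [ ]   
    ┃                   ┃  Active:     [x]   
    ┃        modified:  ┃  Email:      [    ]
    ┃        modified:  ┃> Company:    [    ]
    ┃$ ls               ┃  Name:       [    ]
    ┃tests/  setup.py  m┃                    


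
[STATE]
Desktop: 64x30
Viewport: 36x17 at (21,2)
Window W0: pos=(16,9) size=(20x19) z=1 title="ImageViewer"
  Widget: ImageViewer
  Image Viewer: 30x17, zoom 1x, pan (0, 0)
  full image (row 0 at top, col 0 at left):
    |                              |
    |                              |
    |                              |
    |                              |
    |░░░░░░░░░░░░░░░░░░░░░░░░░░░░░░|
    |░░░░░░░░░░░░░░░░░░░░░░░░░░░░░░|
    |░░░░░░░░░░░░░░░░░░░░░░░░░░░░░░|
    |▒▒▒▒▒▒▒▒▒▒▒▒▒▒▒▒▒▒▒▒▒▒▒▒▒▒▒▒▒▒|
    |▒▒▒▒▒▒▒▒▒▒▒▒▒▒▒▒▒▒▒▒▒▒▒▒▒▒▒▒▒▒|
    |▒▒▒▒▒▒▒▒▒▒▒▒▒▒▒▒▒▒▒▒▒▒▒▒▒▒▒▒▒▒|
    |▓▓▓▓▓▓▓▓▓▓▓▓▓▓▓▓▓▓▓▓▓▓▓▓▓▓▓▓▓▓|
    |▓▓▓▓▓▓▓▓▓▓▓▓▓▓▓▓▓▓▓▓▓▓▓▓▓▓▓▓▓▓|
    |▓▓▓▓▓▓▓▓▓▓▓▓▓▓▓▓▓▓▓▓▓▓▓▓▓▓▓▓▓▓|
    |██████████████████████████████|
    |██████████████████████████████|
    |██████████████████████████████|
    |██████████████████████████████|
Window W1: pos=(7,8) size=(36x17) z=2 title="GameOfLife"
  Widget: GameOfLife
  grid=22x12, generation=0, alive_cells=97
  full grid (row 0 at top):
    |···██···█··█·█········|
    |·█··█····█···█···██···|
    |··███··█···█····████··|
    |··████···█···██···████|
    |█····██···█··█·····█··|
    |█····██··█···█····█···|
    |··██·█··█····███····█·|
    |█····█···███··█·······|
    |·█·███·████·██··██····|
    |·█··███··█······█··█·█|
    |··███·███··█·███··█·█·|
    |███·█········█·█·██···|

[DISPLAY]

                                    
                                    
                                    
                                    
                                    
                                    
━━━━━━━━━━━━━━━━━━━━━┓              
                     ┃              
─────────────────────┨              
                     ┃              
█········            ┃              
█···██···            ┃              
···████··            ┃              
██···████            ┃              
█·····█··            ┃              
█····█···            ┃              
███····█·            ┃              


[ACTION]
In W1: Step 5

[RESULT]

                                    
                                    
                                    
                                    
                                    
                                    
━━━━━━━━━━━━━━━━━━━━━┓              
                     ┃              
─────────────────────┨              
                     ┃              
·········            ┃              
·█·······            ┃              
·█·······            ┃              
·█·······            ┃              
·········            ┃              
·········            ┃              
·····█···            ┃              


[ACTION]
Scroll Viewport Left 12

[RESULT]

                                    
                                    
                                    
                                    
                                    
                                    
━━━━━━━━━━━━━━━━━━━━━━━━━━━━━━━━━┓  
GameOfLife                       ┃  
─────────────────────────────────┨  
en: 5                            ┃  
·····················            ┃  
██·········█·█·······            ┃  
··█········█·█·······            ┃  
██········██·█·······            ┃  
········███··········            ┃  
·····█·█·███·········            ┃  
██··█······█·····█···            ┃  


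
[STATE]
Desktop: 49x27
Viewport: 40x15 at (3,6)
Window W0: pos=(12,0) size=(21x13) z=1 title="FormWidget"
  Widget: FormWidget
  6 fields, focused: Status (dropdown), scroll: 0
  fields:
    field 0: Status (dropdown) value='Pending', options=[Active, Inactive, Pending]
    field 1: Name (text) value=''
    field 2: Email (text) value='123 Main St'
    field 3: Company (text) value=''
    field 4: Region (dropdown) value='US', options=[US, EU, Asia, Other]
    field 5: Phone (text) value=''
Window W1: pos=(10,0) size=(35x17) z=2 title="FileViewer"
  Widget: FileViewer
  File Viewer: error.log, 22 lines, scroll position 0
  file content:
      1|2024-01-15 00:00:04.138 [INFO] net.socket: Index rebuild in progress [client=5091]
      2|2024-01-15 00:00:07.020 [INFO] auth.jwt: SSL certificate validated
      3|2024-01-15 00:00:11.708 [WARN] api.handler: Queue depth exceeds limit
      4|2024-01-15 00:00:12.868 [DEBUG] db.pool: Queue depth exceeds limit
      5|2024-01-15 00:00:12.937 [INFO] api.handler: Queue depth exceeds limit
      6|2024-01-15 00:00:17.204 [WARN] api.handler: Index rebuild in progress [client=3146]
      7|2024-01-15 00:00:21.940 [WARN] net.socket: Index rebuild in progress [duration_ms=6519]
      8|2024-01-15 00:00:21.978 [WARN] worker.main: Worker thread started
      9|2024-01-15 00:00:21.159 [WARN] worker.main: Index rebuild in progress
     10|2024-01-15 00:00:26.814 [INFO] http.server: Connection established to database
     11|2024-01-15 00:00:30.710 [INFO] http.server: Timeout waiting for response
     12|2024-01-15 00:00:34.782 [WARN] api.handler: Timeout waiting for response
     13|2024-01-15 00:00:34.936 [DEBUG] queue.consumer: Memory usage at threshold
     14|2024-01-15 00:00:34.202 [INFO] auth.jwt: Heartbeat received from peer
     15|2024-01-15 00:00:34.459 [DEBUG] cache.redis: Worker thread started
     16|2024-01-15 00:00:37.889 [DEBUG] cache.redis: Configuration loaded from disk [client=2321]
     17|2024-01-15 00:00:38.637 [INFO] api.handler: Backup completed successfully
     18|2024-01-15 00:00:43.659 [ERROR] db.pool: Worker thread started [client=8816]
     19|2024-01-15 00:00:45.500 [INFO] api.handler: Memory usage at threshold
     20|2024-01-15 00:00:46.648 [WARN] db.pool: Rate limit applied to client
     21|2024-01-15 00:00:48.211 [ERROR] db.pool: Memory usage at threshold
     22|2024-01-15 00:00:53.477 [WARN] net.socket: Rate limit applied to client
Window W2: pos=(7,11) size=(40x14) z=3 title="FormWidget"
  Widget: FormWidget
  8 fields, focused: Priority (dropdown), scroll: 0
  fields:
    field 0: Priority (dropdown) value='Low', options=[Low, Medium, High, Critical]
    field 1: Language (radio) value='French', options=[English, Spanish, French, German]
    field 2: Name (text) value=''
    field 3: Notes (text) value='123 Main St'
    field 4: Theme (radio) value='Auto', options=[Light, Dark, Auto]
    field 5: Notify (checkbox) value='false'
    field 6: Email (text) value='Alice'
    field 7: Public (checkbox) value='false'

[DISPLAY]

       ┃2024-01-15 00:00:12.868 [DEBUG] 
       ┃2024-01-15 00:00:12.937 [INFO] a
       ┃2024-01-15 00:00:17.204 [WARN] a
       ┃2024-01-15 00:00:21.940 [WARN] n
       ┃2024-01-15 00:00:21.978 [WARN] w
    ┏━━━━━━━━━━━━━━━━━━━━━━━━━━━━━━━━━━━
    ┃ FormWidget                        
    ┠───────────────────────────────────
    ┃> Priority:   [Low                 
    ┃  Language:   ( ) English  ( ) Span
    ┃  Name:       [                    
    ┃  Notes:      [123 Main St         
    ┃  Theme:      ( ) Light  ( ) Dark  
    ┃  Notify:     [ ]                  
    ┃  Email:      [Alice               


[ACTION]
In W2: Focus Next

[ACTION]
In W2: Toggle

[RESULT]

       ┃2024-01-15 00:00:12.868 [DEBUG] 
       ┃2024-01-15 00:00:12.937 [INFO] a
       ┃2024-01-15 00:00:17.204 [WARN] a
       ┃2024-01-15 00:00:21.940 [WARN] n
       ┃2024-01-15 00:00:21.978 [WARN] w
    ┏━━━━━━━━━━━━━━━━━━━━━━━━━━━━━━━━━━━
    ┃ FormWidget                        
    ┠───────────────────────────────────
    ┃  Priority:   [Low                 
    ┃> Language:   ( ) English  ( ) Span
    ┃  Name:       [                    
    ┃  Notes:      [123 Main St         
    ┃  Theme:      ( ) Light  ( ) Dark  
    ┃  Notify:     [ ]                  
    ┃  Email:      [Alice               


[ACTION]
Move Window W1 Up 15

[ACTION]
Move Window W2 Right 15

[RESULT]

       ┃2024-01-15 00:00:12.868 [DEBUG] 
       ┃2024-01-15 00:00:12.937 [INFO] a
       ┃2024-01-15 00:00:17.204 [WARN] a
       ┃2024-01-15 00:00:21.940 [WARN] n
       ┃2024-01-15 00:00:21.978 [WARN] w
      ┏━━━━━━━━━━━━━━━━━━━━━━━━━━━━━━━━━
      ┃ FormWidget                      
      ┠─────────────────────────────────
      ┃  Priority:   [Low               
      ┃> Language:   ( ) English  ( ) Sp
      ┃  Name:       [                  
      ┃  Notes:      [123 Main St       
      ┃  Theme:      ( ) Light  ( ) Dark
      ┃  Notify:     [ ]                
      ┃  Email:      [Alice             


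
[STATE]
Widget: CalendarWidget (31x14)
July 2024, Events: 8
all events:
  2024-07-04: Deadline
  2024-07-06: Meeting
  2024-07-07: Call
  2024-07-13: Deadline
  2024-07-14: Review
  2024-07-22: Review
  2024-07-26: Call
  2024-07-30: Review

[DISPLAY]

           July 2024           
Mo Tu We Th Fr Sa Su           
 1  2  3  4*  5  6*  7*        
 8  9 10 11 12 13* 14*         
15 16 17 18 19 20 21           
22* 23 24 25 26* 27 28         
29 30* 31                      
                               
                               
                               
                               
                               
                               
                               


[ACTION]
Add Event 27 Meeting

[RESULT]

           July 2024           
Mo Tu We Th Fr Sa Su           
 1  2  3  4*  5  6*  7*        
 8  9 10 11 12 13* 14*         
15 16 17 18 19 20 21           
22* 23 24 25 26* 27* 28        
29 30* 31                      
                               
                               
                               
                               
                               
                               
                               


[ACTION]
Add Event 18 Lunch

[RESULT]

           July 2024           
Mo Tu We Th Fr Sa Su           
 1  2  3  4*  5  6*  7*        
 8  9 10 11 12 13* 14*         
15 16 17 18* 19 20 21          
22* 23 24 25 26* 27* 28        
29 30* 31                      
                               
                               
                               
                               
                               
                               
                               


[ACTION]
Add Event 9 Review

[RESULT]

           July 2024           
Mo Tu We Th Fr Sa Su           
 1  2  3  4*  5  6*  7*        
 8  9* 10 11 12 13* 14*        
15 16 17 18* 19 20 21          
22* 23 24 25 26* 27* 28        
29 30* 31                      
                               
                               
                               
                               
                               
                               
                               


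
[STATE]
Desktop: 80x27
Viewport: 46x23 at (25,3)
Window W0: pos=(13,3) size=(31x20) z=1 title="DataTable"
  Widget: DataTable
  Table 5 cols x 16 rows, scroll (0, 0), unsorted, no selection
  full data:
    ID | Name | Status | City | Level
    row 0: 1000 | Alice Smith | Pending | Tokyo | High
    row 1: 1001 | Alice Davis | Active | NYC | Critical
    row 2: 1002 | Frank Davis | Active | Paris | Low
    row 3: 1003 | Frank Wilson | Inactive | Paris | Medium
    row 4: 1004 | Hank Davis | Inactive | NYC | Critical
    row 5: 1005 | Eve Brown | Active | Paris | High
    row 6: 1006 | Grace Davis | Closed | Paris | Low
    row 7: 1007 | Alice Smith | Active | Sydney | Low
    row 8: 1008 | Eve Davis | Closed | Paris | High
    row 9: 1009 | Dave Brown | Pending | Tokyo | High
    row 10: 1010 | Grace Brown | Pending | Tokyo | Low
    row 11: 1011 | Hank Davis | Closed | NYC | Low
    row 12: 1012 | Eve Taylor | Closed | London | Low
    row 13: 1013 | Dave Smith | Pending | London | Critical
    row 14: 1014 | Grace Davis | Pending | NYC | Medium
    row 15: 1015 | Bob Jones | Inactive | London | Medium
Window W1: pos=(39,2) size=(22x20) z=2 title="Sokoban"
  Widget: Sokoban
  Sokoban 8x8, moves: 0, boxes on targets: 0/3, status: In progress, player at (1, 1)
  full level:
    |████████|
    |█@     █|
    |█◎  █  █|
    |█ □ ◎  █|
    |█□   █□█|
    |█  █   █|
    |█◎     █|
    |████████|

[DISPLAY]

━━━━━━━━━━━━━━┃ Sokoban            ┃          
              ┠────────────────────┨          
──────────────┃████████            ┃          
      │Status ┃█@     █            ┃          
──────┼───────┃█◎  █  █            ┃          
Smith │Pending┃█ □ ◎  █            ┃          
Davis │Active ┃█□   █□█            ┃          
Davis │Active ┃█  █   █            ┃          
Wilson│Inactiv┃█◎     █            ┃          
avis  │Inactiv┃████████            ┃          
own   │Active ┃Moves: 0  0/3       ┃          
Davis │Closed ┃                    ┃          
Smith │Active ┃                    ┃          
vis   │Closed ┃                    ┃          
rown  │Pending┃                    ┃          
Brown │Pending┃                    ┃          
avis  │Closed ┃                    ┃          
ylor  │Closed ┃                    ┃          
mith  │Pending┗━━━━━━━━━━━━━━━━━━━━┛          
━━━━━━━━━━━━━━━━━━┛                           
                                              
                                              
                                              


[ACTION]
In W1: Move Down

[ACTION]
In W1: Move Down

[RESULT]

━━━━━━━━━━━━━━┃ Sokoban            ┃          
              ┠────────────────────┨          
──────────────┃████████            ┃          
      │Status ┃█      █            ┃          
──────┼───────┃█◎  █  █            ┃          
Smith │Pending┃█@□ ◎  █            ┃          
Davis │Active ┃█□   █□█            ┃          
Davis │Active ┃█  █   █            ┃          
Wilson│Inactiv┃█◎     █            ┃          
avis  │Inactiv┃████████            ┃          
own   │Active ┃Moves: 2  0/3       ┃          
Davis │Closed ┃                    ┃          
Smith │Active ┃                    ┃          
vis   │Closed ┃                    ┃          
rown  │Pending┃                    ┃          
Brown │Pending┃                    ┃          
avis  │Closed ┃                    ┃          
ylor  │Closed ┃                    ┃          
mith  │Pending┗━━━━━━━━━━━━━━━━━━━━┛          
━━━━━━━━━━━━━━━━━━┛                           
                                              
                                              
                                              


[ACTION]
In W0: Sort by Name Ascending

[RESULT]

━━━━━━━━━━━━━━┃ Sokoban            ┃          
              ┠────────────────────┨          
──────────────┃████████            ┃          
     ▲│Status ┃█      █            ┃          
──────┼───────┃█◎  █  █            ┃          
Davis │Active ┃█@□ ◎  █            ┃          
Smith │Pending┃█□   █□█            ┃          
Smith │Active ┃█  █   █            ┃          
nes   │Inactiv┃█◎     █            ┃          
rown  │Pending┃████████            ┃          
mith  │Pending┃Moves: 2  0/3       ┃          
own   │Active ┃                    ┃          
vis   │Closed ┃                    ┃          
ylor  │Closed ┃                    ┃          
Davis │Active ┃                    ┃          
Wilson│Inactiv┃                    ┃          
Brown │Pending┃                    ┃          
Davis │Closed ┃                    ┃          
Davis │Pending┗━━━━━━━━━━━━━━━━━━━━┛          
━━━━━━━━━━━━━━━━━━┛                           
                                              
                                              
                                              


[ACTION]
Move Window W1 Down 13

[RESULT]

━━━━━━━━━━━━━━━━━━┓                           
                  ┃                           
──────────────────┨                           
     ▲│Status  │Ci┃                           
──────┼───────┏━━━━━━━━━━━━━━━━━━━━┓          
Davis │Active ┃ Sokoban            ┃          
Smith │Pending┠────────────────────┨          
Smith │Active ┃████████            ┃          
nes   │Inactiv┃█      █            ┃          
rown  │Pending┃█◎  █  █            ┃          
mith  │Pending┃█@□ ◎  █            ┃          
own   │Active ┃█□   █□█            ┃          
vis   │Closed ┃█  █   █            ┃          
ylor  │Closed ┃█◎     █            ┃          
Davis │Active ┃████████            ┃          
Wilson│Inactiv┃Moves: 2  0/3       ┃          
Brown │Pending┃                    ┃          
Davis │Closed ┃                    ┃          
Davis │Pending┃                    ┃          
━━━━━━━━━━━━━━┃                    ┃          
              ┃                    ┃          
              ┃                    ┃          
              ┃                    ┃          


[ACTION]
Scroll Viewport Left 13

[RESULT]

 ┏━━━━━━━━━━━━━━━━━━━━━━━━━━━━━┓              
 ┃ DataTable                   ┃              
 ┠─────────────────────────────┨              
 ┃ID  │Name       ▲│Status  │Ci┃              
 ┃────┼────────────┼───────┏━━━━━━━━━━━━━━━━━━
 ┃1001│Alice Davis │Active ┃ Sokoban          
 ┃1000│Alice Smith │Pending┠──────────────────
 ┃1007│Alice Smith │Active ┃████████          
 ┃1015│Bob Jones   │Inactiv┃█      █          
 ┃1009│Dave Brown  │Pending┃█◎  █  █          
 ┃1013│Dave Smith  │Pending┃█@□ ◎  █          
 ┃1005│Eve Brown   │Active ┃█□   █□█          
 ┃1008│Eve Davis   │Closed ┃█  █   █          
 ┃1012│Eve Taylor  │Closed ┃█◎     █          
 ┃1002│Frank Davis │Active ┃████████          
 ┃1003│Frank Wilson│Inactiv┃Moves: 2  0/3     
 ┃1010│Grace Brown │Pending┃                  
 ┃1006│Grace Davis │Closed ┃                  
 ┃1014│Grace Davis │Pending┃                  
 ┗━━━━━━━━━━━━━━━━━━━━━━━━━┃                  
                           ┃                  
                           ┃                  
                           ┃                  
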